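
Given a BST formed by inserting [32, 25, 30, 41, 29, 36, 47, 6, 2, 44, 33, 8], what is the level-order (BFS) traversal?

Tree insertion order: [32, 25, 30, 41, 29, 36, 47, 6, 2, 44, 33, 8]
Tree (level-order array): [32, 25, 41, 6, 30, 36, 47, 2, 8, 29, None, 33, None, 44]
BFS from the root, enqueuing left then right child of each popped node:
  queue [32] -> pop 32, enqueue [25, 41], visited so far: [32]
  queue [25, 41] -> pop 25, enqueue [6, 30], visited so far: [32, 25]
  queue [41, 6, 30] -> pop 41, enqueue [36, 47], visited so far: [32, 25, 41]
  queue [6, 30, 36, 47] -> pop 6, enqueue [2, 8], visited so far: [32, 25, 41, 6]
  queue [30, 36, 47, 2, 8] -> pop 30, enqueue [29], visited so far: [32, 25, 41, 6, 30]
  queue [36, 47, 2, 8, 29] -> pop 36, enqueue [33], visited so far: [32, 25, 41, 6, 30, 36]
  queue [47, 2, 8, 29, 33] -> pop 47, enqueue [44], visited so far: [32, 25, 41, 6, 30, 36, 47]
  queue [2, 8, 29, 33, 44] -> pop 2, enqueue [none], visited so far: [32, 25, 41, 6, 30, 36, 47, 2]
  queue [8, 29, 33, 44] -> pop 8, enqueue [none], visited so far: [32, 25, 41, 6, 30, 36, 47, 2, 8]
  queue [29, 33, 44] -> pop 29, enqueue [none], visited so far: [32, 25, 41, 6, 30, 36, 47, 2, 8, 29]
  queue [33, 44] -> pop 33, enqueue [none], visited so far: [32, 25, 41, 6, 30, 36, 47, 2, 8, 29, 33]
  queue [44] -> pop 44, enqueue [none], visited so far: [32, 25, 41, 6, 30, 36, 47, 2, 8, 29, 33, 44]
Result: [32, 25, 41, 6, 30, 36, 47, 2, 8, 29, 33, 44]


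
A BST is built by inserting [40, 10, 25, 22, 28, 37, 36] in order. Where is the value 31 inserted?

Starting tree (level order): [40, 10, None, None, 25, 22, 28, None, None, None, 37, 36]
Insertion path: 40 -> 10 -> 25 -> 28 -> 37 -> 36
Result: insert 31 as left child of 36
Final tree (level order): [40, 10, None, None, 25, 22, 28, None, None, None, 37, 36, None, 31]


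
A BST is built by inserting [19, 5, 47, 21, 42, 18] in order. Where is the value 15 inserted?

Starting tree (level order): [19, 5, 47, None, 18, 21, None, None, None, None, 42]
Insertion path: 19 -> 5 -> 18
Result: insert 15 as left child of 18
Final tree (level order): [19, 5, 47, None, 18, 21, None, 15, None, None, 42]


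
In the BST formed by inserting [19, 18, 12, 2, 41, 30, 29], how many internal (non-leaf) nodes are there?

Tree built from: [19, 18, 12, 2, 41, 30, 29]
Tree (level-order array): [19, 18, 41, 12, None, 30, None, 2, None, 29]
Rule: An internal node has at least one child.
Per-node child counts:
  node 19: 2 child(ren)
  node 18: 1 child(ren)
  node 12: 1 child(ren)
  node 2: 0 child(ren)
  node 41: 1 child(ren)
  node 30: 1 child(ren)
  node 29: 0 child(ren)
Matching nodes: [19, 18, 12, 41, 30]
Count of internal (non-leaf) nodes: 5


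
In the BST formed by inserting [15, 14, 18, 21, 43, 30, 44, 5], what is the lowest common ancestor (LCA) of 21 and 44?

Tree insertion order: [15, 14, 18, 21, 43, 30, 44, 5]
Tree (level-order array): [15, 14, 18, 5, None, None, 21, None, None, None, 43, 30, 44]
In a BST, the LCA of p=21, q=44 is the first node v on the
root-to-leaf path with p <= v <= q (go left if both < v, right if both > v).
Walk from root:
  at 15: both 21 and 44 > 15, go right
  at 18: both 21 and 44 > 18, go right
  at 21: 21 <= 21 <= 44, this is the LCA
LCA = 21


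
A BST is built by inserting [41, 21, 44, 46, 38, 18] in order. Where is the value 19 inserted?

Starting tree (level order): [41, 21, 44, 18, 38, None, 46]
Insertion path: 41 -> 21 -> 18
Result: insert 19 as right child of 18
Final tree (level order): [41, 21, 44, 18, 38, None, 46, None, 19]


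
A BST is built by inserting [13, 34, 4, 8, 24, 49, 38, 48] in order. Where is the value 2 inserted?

Starting tree (level order): [13, 4, 34, None, 8, 24, 49, None, None, None, None, 38, None, None, 48]
Insertion path: 13 -> 4
Result: insert 2 as left child of 4
Final tree (level order): [13, 4, 34, 2, 8, 24, 49, None, None, None, None, None, None, 38, None, None, 48]


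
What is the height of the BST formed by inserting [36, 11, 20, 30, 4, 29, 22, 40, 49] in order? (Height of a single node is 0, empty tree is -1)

Insertion order: [36, 11, 20, 30, 4, 29, 22, 40, 49]
Tree (level-order array): [36, 11, 40, 4, 20, None, 49, None, None, None, 30, None, None, 29, None, 22]
Compute height bottom-up (empty subtree = -1):
  height(4) = 1 + max(-1, -1) = 0
  height(22) = 1 + max(-1, -1) = 0
  height(29) = 1 + max(0, -1) = 1
  height(30) = 1 + max(1, -1) = 2
  height(20) = 1 + max(-1, 2) = 3
  height(11) = 1 + max(0, 3) = 4
  height(49) = 1 + max(-1, -1) = 0
  height(40) = 1 + max(-1, 0) = 1
  height(36) = 1 + max(4, 1) = 5
Height = 5


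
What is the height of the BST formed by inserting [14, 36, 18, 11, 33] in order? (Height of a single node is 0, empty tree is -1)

Insertion order: [14, 36, 18, 11, 33]
Tree (level-order array): [14, 11, 36, None, None, 18, None, None, 33]
Compute height bottom-up (empty subtree = -1):
  height(11) = 1 + max(-1, -1) = 0
  height(33) = 1 + max(-1, -1) = 0
  height(18) = 1 + max(-1, 0) = 1
  height(36) = 1 + max(1, -1) = 2
  height(14) = 1 + max(0, 2) = 3
Height = 3


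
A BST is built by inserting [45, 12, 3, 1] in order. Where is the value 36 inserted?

Starting tree (level order): [45, 12, None, 3, None, 1]
Insertion path: 45 -> 12
Result: insert 36 as right child of 12
Final tree (level order): [45, 12, None, 3, 36, 1]


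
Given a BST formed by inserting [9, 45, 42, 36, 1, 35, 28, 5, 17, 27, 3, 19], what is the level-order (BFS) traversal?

Tree insertion order: [9, 45, 42, 36, 1, 35, 28, 5, 17, 27, 3, 19]
Tree (level-order array): [9, 1, 45, None, 5, 42, None, 3, None, 36, None, None, None, 35, None, 28, None, 17, None, None, 27, 19]
BFS from the root, enqueuing left then right child of each popped node:
  queue [9] -> pop 9, enqueue [1, 45], visited so far: [9]
  queue [1, 45] -> pop 1, enqueue [5], visited so far: [9, 1]
  queue [45, 5] -> pop 45, enqueue [42], visited so far: [9, 1, 45]
  queue [5, 42] -> pop 5, enqueue [3], visited so far: [9, 1, 45, 5]
  queue [42, 3] -> pop 42, enqueue [36], visited so far: [9, 1, 45, 5, 42]
  queue [3, 36] -> pop 3, enqueue [none], visited so far: [9, 1, 45, 5, 42, 3]
  queue [36] -> pop 36, enqueue [35], visited so far: [9, 1, 45, 5, 42, 3, 36]
  queue [35] -> pop 35, enqueue [28], visited so far: [9, 1, 45, 5, 42, 3, 36, 35]
  queue [28] -> pop 28, enqueue [17], visited so far: [9, 1, 45, 5, 42, 3, 36, 35, 28]
  queue [17] -> pop 17, enqueue [27], visited so far: [9, 1, 45, 5, 42, 3, 36, 35, 28, 17]
  queue [27] -> pop 27, enqueue [19], visited so far: [9, 1, 45, 5, 42, 3, 36, 35, 28, 17, 27]
  queue [19] -> pop 19, enqueue [none], visited so far: [9, 1, 45, 5, 42, 3, 36, 35, 28, 17, 27, 19]
Result: [9, 1, 45, 5, 42, 3, 36, 35, 28, 17, 27, 19]


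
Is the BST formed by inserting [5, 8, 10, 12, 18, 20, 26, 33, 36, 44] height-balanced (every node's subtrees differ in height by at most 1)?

Tree (level-order array): [5, None, 8, None, 10, None, 12, None, 18, None, 20, None, 26, None, 33, None, 36, None, 44]
Definition: a tree is height-balanced if, at every node, |h(left) - h(right)| <= 1 (empty subtree has height -1).
Bottom-up per-node check:
  node 44: h_left=-1, h_right=-1, diff=0 [OK], height=0
  node 36: h_left=-1, h_right=0, diff=1 [OK], height=1
  node 33: h_left=-1, h_right=1, diff=2 [FAIL (|-1-1|=2 > 1)], height=2
  node 26: h_left=-1, h_right=2, diff=3 [FAIL (|-1-2|=3 > 1)], height=3
  node 20: h_left=-1, h_right=3, diff=4 [FAIL (|-1-3|=4 > 1)], height=4
  node 18: h_left=-1, h_right=4, diff=5 [FAIL (|-1-4|=5 > 1)], height=5
  node 12: h_left=-1, h_right=5, diff=6 [FAIL (|-1-5|=6 > 1)], height=6
  node 10: h_left=-1, h_right=6, diff=7 [FAIL (|-1-6|=7 > 1)], height=7
  node 8: h_left=-1, h_right=7, diff=8 [FAIL (|-1-7|=8 > 1)], height=8
  node 5: h_left=-1, h_right=8, diff=9 [FAIL (|-1-8|=9 > 1)], height=9
Node 33 violates the condition: |-1 - 1| = 2 > 1.
Result: Not balanced


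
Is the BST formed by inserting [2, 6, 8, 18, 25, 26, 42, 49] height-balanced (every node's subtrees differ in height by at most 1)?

Tree (level-order array): [2, None, 6, None, 8, None, 18, None, 25, None, 26, None, 42, None, 49]
Definition: a tree is height-balanced if, at every node, |h(left) - h(right)| <= 1 (empty subtree has height -1).
Bottom-up per-node check:
  node 49: h_left=-1, h_right=-1, diff=0 [OK], height=0
  node 42: h_left=-1, h_right=0, diff=1 [OK], height=1
  node 26: h_left=-1, h_right=1, diff=2 [FAIL (|-1-1|=2 > 1)], height=2
  node 25: h_left=-1, h_right=2, diff=3 [FAIL (|-1-2|=3 > 1)], height=3
  node 18: h_left=-1, h_right=3, diff=4 [FAIL (|-1-3|=4 > 1)], height=4
  node 8: h_left=-1, h_right=4, diff=5 [FAIL (|-1-4|=5 > 1)], height=5
  node 6: h_left=-1, h_right=5, diff=6 [FAIL (|-1-5|=6 > 1)], height=6
  node 2: h_left=-1, h_right=6, diff=7 [FAIL (|-1-6|=7 > 1)], height=7
Node 26 violates the condition: |-1 - 1| = 2 > 1.
Result: Not balanced


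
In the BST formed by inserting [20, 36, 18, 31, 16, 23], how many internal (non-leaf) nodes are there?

Tree built from: [20, 36, 18, 31, 16, 23]
Tree (level-order array): [20, 18, 36, 16, None, 31, None, None, None, 23]
Rule: An internal node has at least one child.
Per-node child counts:
  node 20: 2 child(ren)
  node 18: 1 child(ren)
  node 16: 0 child(ren)
  node 36: 1 child(ren)
  node 31: 1 child(ren)
  node 23: 0 child(ren)
Matching nodes: [20, 18, 36, 31]
Count of internal (non-leaf) nodes: 4


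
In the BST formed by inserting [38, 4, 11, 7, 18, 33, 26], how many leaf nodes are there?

Tree built from: [38, 4, 11, 7, 18, 33, 26]
Tree (level-order array): [38, 4, None, None, 11, 7, 18, None, None, None, 33, 26]
Rule: A leaf has 0 children.
Per-node child counts:
  node 38: 1 child(ren)
  node 4: 1 child(ren)
  node 11: 2 child(ren)
  node 7: 0 child(ren)
  node 18: 1 child(ren)
  node 33: 1 child(ren)
  node 26: 0 child(ren)
Matching nodes: [7, 26]
Count of leaf nodes: 2


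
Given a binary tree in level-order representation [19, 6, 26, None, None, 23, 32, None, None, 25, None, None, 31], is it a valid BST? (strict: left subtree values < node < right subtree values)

Level-order array: [19, 6, 26, None, None, 23, 32, None, None, 25, None, None, 31]
Validate using subtree bounds (lo, hi): at each node, require lo < value < hi,
then recurse left with hi=value and right with lo=value.
Preorder trace (stopping at first violation):
  at node 19 with bounds (-inf, +inf): OK
  at node 6 with bounds (-inf, 19): OK
  at node 26 with bounds (19, +inf): OK
  at node 23 with bounds (19, 26): OK
  at node 32 with bounds (26, +inf): OK
  at node 25 with bounds (26, 32): VIOLATION
Node 25 violates its bound: not (26 < 25 < 32).
Result: Not a valid BST


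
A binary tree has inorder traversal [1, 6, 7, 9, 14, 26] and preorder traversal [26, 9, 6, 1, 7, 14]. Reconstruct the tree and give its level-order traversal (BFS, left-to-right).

Inorder:  [1, 6, 7, 9, 14, 26]
Preorder: [26, 9, 6, 1, 7, 14]
Algorithm: preorder visits root first, so consume preorder in order;
for each root, split the current inorder slice at that value into
left-subtree inorder and right-subtree inorder, then recurse.
Recursive splits:
  root=26; inorder splits into left=[1, 6, 7, 9, 14], right=[]
  root=9; inorder splits into left=[1, 6, 7], right=[14]
  root=6; inorder splits into left=[1], right=[7]
  root=1; inorder splits into left=[], right=[]
  root=7; inorder splits into left=[], right=[]
  root=14; inorder splits into left=[], right=[]
Reconstructed level-order: [26, 9, 6, 14, 1, 7]


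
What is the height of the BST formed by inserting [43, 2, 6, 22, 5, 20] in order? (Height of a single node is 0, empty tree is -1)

Insertion order: [43, 2, 6, 22, 5, 20]
Tree (level-order array): [43, 2, None, None, 6, 5, 22, None, None, 20]
Compute height bottom-up (empty subtree = -1):
  height(5) = 1 + max(-1, -1) = 0
  height(20) = 1 + max(-1, -1) = 0
  height(22) = 1 + max(0, -1) = 1
  height(6) = 1 + max(0, 1) = 2
  height(2) = 1 + max(-1, 2) = 3
  height(43) = 1 + max(3, -1) = 4
Height = 4


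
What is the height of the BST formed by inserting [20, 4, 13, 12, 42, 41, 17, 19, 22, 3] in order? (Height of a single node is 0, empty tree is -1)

Insertion order: [20, 4, 13, 12, 42, 41, 17, 19, 22, 3]
Tree (level-order array): [20, 4, 42, 3, 13, 41, None, None, None, 12, 17, 22, None, None, None, None, 19]
Compute height bottom-up (empty subtree = -1):
  height(3) = 1 + max(-1, -1) = 0
  height(12) = 1 + max(-1, -1) = 0
  height(19) = 1 + max(-1, -1) = 0
  height(17) = 1 + max(-1, 0) = 1
  height(13) = 1 + max(0, 1) = 2
  height(4) = 1 + max(0, 2) = 3
  height(22) = 1 + max(-1, -1) = 0
  height(41) = 1 + max(0, -1) = 1
  height(42) = 1 + max(1, -1) = 2
  height(20) = 1 + max(3, 2) = 4
Height = 4


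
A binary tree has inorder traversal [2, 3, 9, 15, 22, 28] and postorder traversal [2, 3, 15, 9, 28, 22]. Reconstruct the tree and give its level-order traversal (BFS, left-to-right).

Inorder:   [2, 3, 9, 15, 22, 28]
Postorder: [2, 3, 15, 9, 28, 22]
Algorithm: postorder visits root last, so walk postorder right-to-left;
each value is the root of the current inorder slice — split it at that
value, recurse on the right subtree first, then the left.
Recursive splits:
  root=22; inorder splits into left=[2, 3, 9, 15], right=[28]
  root=28; inorder splits into left=[], right=[]
  root=9; inorder splits into left=[2, 3], right=[15]
  root=15; inorder splits into left=[], right=[]
  root=3; inorder splits into left=[2], right=[]
  root=2; inorder splits into left=[], right=[]
Reconstructed level-order: [22, 9, 28, 3, 15, 2]


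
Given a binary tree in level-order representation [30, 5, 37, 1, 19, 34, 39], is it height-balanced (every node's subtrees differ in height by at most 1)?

Tree (level-order array): [30, 5, 37, 1, 19, 34, 39]
Definition: a tree is height-balanced if, at every node, |h(left) - h(right)| <= 1 (empty subtree has height -1).
Bottom-up per-node check:
  node 1: h_left=-1, h_right=-1, diff=0 [OK], height=0
  node 19: h_left=-1, h_right=-1, diff=0 [OK], height=0
  node 5: h_left=0, h_right=0, diff=0 [OK], height=1
  node 34: h_left=-1, h_right=-1, diff=0 [OK], height=0
  node 39: h_left=-1, h_right=-1, diff=0 [OK], height=0
  node 37: h_left=0, h_right=0, diff=0 [OK], height=1
  node 30: h_left=1, h_right=1, diff=0 [OK], height=2
All nodes satisfy the balance condition.
Result: Balanced


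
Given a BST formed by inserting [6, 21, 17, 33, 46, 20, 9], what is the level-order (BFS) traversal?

Tree insertion order: [6, 21, 17, 33, 46, 20, 9]
Tree (level-order array): [6, None, 21, 17, 33, 9, 20, None, 46]
BFS from the root, enqueuing left then right child of each popped node:
  queue [6] -> pop 6, enqueue [21], visited so far: [6]
  queue [21] -> pop 21, enqueue [17, 33], visited so far: [6, 21]
  queue [17, 33] -> pop 17, enqueue [9, 20], visited so far: [6, 21, 17]
  queue [33, 9, 20] -> pop 33, enqueue [46], visited so far: [6, 21, 17, 33]
  queue [9, 20, 46] -> pop 9, enqueue [none], visited so far: [6, 21, 17, 33, 9]
  queue [20, 46] -> pop 20, enqueue [none], visited so far: [6, 21, 17, 33, 9, 20]
  queue [46] -> pop 46, enqueue [none], visited so far: [6, 21, 17, 33, 9, 20, 46]
Result: [6, 21, 17, 33, 9, 20, 46]


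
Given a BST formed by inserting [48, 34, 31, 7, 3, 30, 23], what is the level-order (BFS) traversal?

Tree insertion order: [48, 34, 31, 7, 3, 30, 23]
Tree (level-order array): [48, 34, None, 31, None, 7, None, 3, 30, None, None, 23]
BFS from the root, enqueuing left then right child of each popped node:
  queue [48] -> pop 48, enqueue [34], visited so far: [48]
  queue [34] -> pop 34, enqueue [31], visited so far: [48, 34]
  queue [31] -> pop 31, enqueue [7], visited so far: [48, 34, 31]
  queue [7] -> pop 7, enqueue [3, 30], visited so far: [48, 34, 31, 7]
  queue [3, 30] -> pop 3, enqueue [none], visited so far: [48, 34, 31, 7, 3]
  queue [30] -> pop 30, enqueue [23], visited so far: [48, 34, 31, 7, 3, 30]
  queue [23] -> pop 23, enqueue [none], visited so far: [48, 34, 31, 7, 3, 30, 23]
Result: [48, 34, 31, 7, 3, 30, 23]


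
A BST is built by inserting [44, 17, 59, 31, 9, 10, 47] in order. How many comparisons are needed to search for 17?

Search path for 17: 44 -> 17
Found: True
Comparisons: 2


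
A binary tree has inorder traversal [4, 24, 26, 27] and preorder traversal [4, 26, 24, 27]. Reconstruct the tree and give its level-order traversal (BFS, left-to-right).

Inorder:  [4, 24, 26, 27]
Preorder: [4, 26, 24, 27]
Algorithm: preorder visits root first, so consume preorder in order;
for each root, split the current inorder slice at that value into
left-subtree inorder and right-subtree inorder, then recurse.
Recursive splits:
  root=4; inorder splits into left=[], right=[24, 26, 27]
  root=26; inorder splits into left=[24], right=[27]
  root=24; inorder splits into left=[], right=[]
  root=27; inorder splits into left=[], right=[]
Reconstructed level-order: [4, 26, 24, 27]


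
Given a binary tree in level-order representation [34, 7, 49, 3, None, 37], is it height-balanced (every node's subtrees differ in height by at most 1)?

Tree (level-order array): [34, 7, 49, 3, None, 37]
Definition: a tree is height-balanced if, at every node, |h(left) - h(right)| <= 1 (empty subtree has height -1).
Bottom-up per-node check:
  node 3: h_left=-1, h_right=-1, diff=0 [OK], height=0
  node 7: h_left=0, h_right=-1, diff=1 [OK], height=1
  node 37: h_left=-1, h_right=-1, diff=0 [OK], height=0
  node 49: h_left=0, h_right=-1, diff=1 [OK], height=1
  node 34: h_left=1, h_right=1, diff=0 [OK], height=2
All nodes satisfy the balance condition.
Result: Balanced


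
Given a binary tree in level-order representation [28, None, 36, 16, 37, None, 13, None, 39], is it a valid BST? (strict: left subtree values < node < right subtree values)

Level-order array: [28, None, 36, 16, 37, None, 13, None, 39]
Validate using subtree bounds (lo, hi): at each node, require lo < value < hi,
then recurse left with hi=value and right with lo=value.
Preorder trace (stopping at first violation):
  at node 28 with bounds (-inf, +inf): OK
  at node 36 with bounds (28, +inf): OK
  at node 16 with bounds (28, 36): VIOLATION
Node 16 violates its bound: not (28 < 16 < 36).
Result: Not a valid BST


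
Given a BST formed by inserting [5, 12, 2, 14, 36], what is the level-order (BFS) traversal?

Tree insertion order: [5, 12, 2, 14, 36]
Tree (level-order array): [5, 2, 12, None, None, None, 14, None, 36]
BFS from the root, enqueuing left then right child of each popped node:
  queue [5] -> pop 5, enqueue [2, 12], visited so far: [5]
  queue [2, 12] -> pop 2, enqueue [none], visited so far: [5, 2]
  queue [12] -> pop 12, enqueue [14], visited so far: [5, 2, 12]
  queue [14] -> pop 14, enqueue [36], visited so far: [5, 2, 12, 14]
  queue [36] -> pop 36, enqueue [none], visited so far: [5, 2, 12, 14, 36]
Result: [5, 2, 12, 14, 36]


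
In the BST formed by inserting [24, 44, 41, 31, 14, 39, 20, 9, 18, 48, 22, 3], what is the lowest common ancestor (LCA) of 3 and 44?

Tree insertion order: [24, 44, 41, 31, 14, 39, 20, 9, 18, 48, 22, 3]
Tree (level-order array): [24, 14, 44, 9, 20, 41, 48, 3, None, 18, 22, 31, None, None, None, None, None, None, None, None, None, None, 39]
In a BST, the LCA of p=3, q=44 is the first node v on the
root-to-leaf path with p <= v <= q (go left if both < v, right if both > v).
Walk from root:
  at 24: 3 <= 24 <= 44, this is the LCA
LCA = 24


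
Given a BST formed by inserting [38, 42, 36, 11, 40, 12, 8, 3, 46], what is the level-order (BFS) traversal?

Tree insertion order: [38, 42, 36, 11, 40, 12, 8, 3, 46]
Tree (level-order array): [38, 36, 42, 11, None, 40, 46, 8, 12, None, None, None, None, 3]
BFS from the root, enqueuing left then right child of each popped node:
  queue [38] -> pop 38, enqueue [36, 42], visited so far: [38]
  queue [36, 42] -> pop 36, enqueue [11], visited so far: [38, 36]
  queue [42, 11] -> pop 42, enqueue [40, 46], visited so far: [38, 36, 42]
  queue [11, 40, 46] -> pop 11, enqueue [8, 12], visited so far: [38, 36, 42, 11]
  queue [40, 46, 8, 12] -> pop 40, enqueue [none], visited so far: [38, 36, 42, 11, 40]
  queue [46, 8, 12] -> pop 46, enqueue [none], visited so far: [38, 36, 42, 11, 40, 46]
  queue [8, 12] -> pop 8, enqueue [3], visited so far: [38, 36, 42, 11, 40, 46, 8]
  queue [12, 3] -> pop 12, enqueue [none], visited so far: [38, 36, 42, 11, 40, 46, 8, 12]
  queue [3] -> pop 3, enqueue [none], visited so far: [38, 36, 42, 11, 40, 46, 8, 12, 3]
Result: [38, 36, 42, 11, 40, 46, 8, 12, 3]


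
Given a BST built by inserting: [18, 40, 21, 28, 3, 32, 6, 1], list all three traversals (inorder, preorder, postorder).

Tree insertion order: [18, 40, 21, 28, 3, 32, 6, 1]
Tree (level-order array): [18, 3, 40, 1, 6, 21, None, None, None, None, None, None, 28, None, 32]
Inorder (L, root, R): [1, 3, 6, 18, 21, 28, 32, 40]
Preorder (root, L, R): [18, 3, 1, 6, 40, 21, 28, 32]
Postorder (L, R, root): [1, 6, 3, 32, 28, 21, 40, 18]


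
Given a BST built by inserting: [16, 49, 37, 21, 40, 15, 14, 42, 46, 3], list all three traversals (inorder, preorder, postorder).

Tree insertion order: [16, 49, 37, 21, 40, 15, 14, 42, 46, 3]
Tree (level-order array): [16, 15, 49, 14, None, 37, None, 3, None, 21, 40, None, None, None, None, None, 42, None, 46]
Inorder (L, root, R): [3, 14, 15, 16, 21, 37, 40, 42, 46, 49]
Preorder (root, L, R): [16, 15, 14, 3, 49, 37, 21, 40, 42, 46]
Postorder (L, R, root): [3, 14, 15, 21, 46, 42, 40, 37, 49, 16]


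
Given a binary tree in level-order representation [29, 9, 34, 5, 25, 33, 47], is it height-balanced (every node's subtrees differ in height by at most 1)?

Tree (level-order array): [29, 9, 34, 5, 25, 33, 47]
Definition: a tree is height-balanced if, at every node, |h(left) - h(right)| <= 1 (empty subtree has height -1).
Bottom-up per-node check:
  node 5: h_left=-1, h_right=-1, diff=0 [OK], height=0
  node 25: h_left=-1, h_right=-1, diff=0 [OK], height=0
  node 9: h_left=0, h_right=0, diff=0 [OK], height=1
  node 33: h_left=-1, h_right=-1, diff=0 [OK], height=0
  node 47: h_left=-1, h_right=-1, diff=0 [OK], height=0
  node 34: h_left=0, h_right=0, diff=0 [OK], height=1
  node 29: h_left=1, h_right=1, diff=0 [OK], height=2
All nodes satisfy the balance condition.
Result: Balanced


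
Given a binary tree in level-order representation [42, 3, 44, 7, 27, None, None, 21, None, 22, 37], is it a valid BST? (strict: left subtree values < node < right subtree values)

Level-order array: [42, 3, 44, 7, 27, None, None, 21, None, 22, 37]
Validate using subtree bounds (lo, hi): at each node, require lo < value < hi,
then recurse left with hi=value and right with lo=value.
Preorder trace (stopping at first violation):
  at node 42 with bounds (-inf, +inf): OK
  at node 3 with bounds (-inf, 42): OK
  at node 7 with bounds (-inf, 3): VIOLATION
Node 7 violates its bound: not (-inf < 7 < 3).
Result: Not a valid BST


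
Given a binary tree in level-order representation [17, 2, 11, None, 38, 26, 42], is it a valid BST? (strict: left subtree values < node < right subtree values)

Level-order array: [17, 2, 11, None, 38, 26, 42]
Validate using subtree bounds (lo, hi): at each node, require lo < value < hi,
then recurse left with hi=value and right with lo=value.
Preorder trace (stopping at first violation):
  at node 17 with bounds (-inf, +inf): OK
  at node 2 with bounds (-inf, 17): OK
  at node 38 with bounds (2, 17): VIOLATION
Node 38 violates its bound: not (2 < 38 < 17).
Result: Not a valid BST


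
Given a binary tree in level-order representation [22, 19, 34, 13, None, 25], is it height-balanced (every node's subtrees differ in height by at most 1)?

Tree (level-order array): [22, 19, 34, 13, None, 25]
Definition: a tree is height-balanced if, at every node, |h(left) - h(right)| <= 1 (empty subtree has height -1).
Bottom-up per-node check:
  node 13: h_left=-1, h_right=-1, diff=0 [OK], height=0
  node 19: h_left=0, h_right=-1, diff=1 [OK], height=1
  node 25: h_left=-1, h_right=-1, diff=0 [OK], height=0
  node 34: h_left=0, h_right=-1, diff=1 [OK], height=1
  node 22: h_left=1, h_right=1, diff=0 [OK], height=2
All nodes satisfy the balance condition.
Result: Balanced


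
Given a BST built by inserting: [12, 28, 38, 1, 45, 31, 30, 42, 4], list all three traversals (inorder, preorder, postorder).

Tree insertion order: [12, 28, 38, 1, 45, 31, 30, 42, 4]
Tree (level-order array): [12, 1, 28, None, 4, None, 38, None, None, 31, 45, 30, None, 42]
Inorder (L, root, R): [1, 4, 12, 28, 30, 31, 38, 42, 45]
Preorder (root, L, R): [12, 1, 4, 28, 38, 31, 30, 45, 42]
Postorder (L, R, root): [4, 1, 30, 31, 42, 45, 38, 28, 12]


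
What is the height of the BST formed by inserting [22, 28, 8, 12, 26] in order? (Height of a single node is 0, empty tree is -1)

Insertion order: [22, 28, 8, 12, 26]
Tree (level-order array): [22, 8, 28, None, 12, 26]
Compute height bottom-up (empty subtree = -1):
  height(12) = 1 + max(-1, -1) = 0
  height(8) = 1 + max(-1, 0) = 1
  height(26) = 1 + max(-1, -1) = 0
  height(28) = 1 + max(0, -1) = 1
  height(22) = 1 + max(1, 1) = 2
Height = 2


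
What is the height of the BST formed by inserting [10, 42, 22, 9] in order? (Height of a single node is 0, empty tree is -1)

Insertion order: [10, 42, 22, 9]
Tree (level-order array): [10, 9, 42, None, None, 22]
Compute height bottom-up (empty subtree = -1):
  height(9) = 1 + max(-1, -1) = 0
  height(22) = 1 + max(-1, -1) = 0
  height(42) = 1 + max(0, -1) = 1
  height(10) = 1 + max(0, 1) = 2
Height = 2


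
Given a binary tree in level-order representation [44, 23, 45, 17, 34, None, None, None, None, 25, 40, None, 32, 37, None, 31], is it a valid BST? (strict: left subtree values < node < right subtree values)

Level-order array: [44, 23, 45, 17, 34, None, None, None, None, 25, 40, None, 32, 37, None, 31]
Validate using subtree bounds (lo, hi): at each node, require lo < value < hi,
then recurse left with hi=value and right with lo=value.
Preorder trace (stopping at first violation):
  at node 44 with bounds (-inf, +inf): OK
  at node 23 with bounds (-inf, 44): OK
  at node 17 with bounds (-inf, 23): OK
  at node 34 with bounds (23, 44): OK
  at node 25 with bounds (23, 34): OK
  at node 32 with bounds (25, 34): OK
  at node 31 with bounds (25, 32): OK
  at node 40 with bounds (34, 44): OK
  at node 37 with bounds (34, 40): OK
  at node 45 with bounds (44, +inf): OK
No violation found at any node.
Result: Valid BST


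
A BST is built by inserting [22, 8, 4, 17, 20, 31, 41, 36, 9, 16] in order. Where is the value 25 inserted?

Starting tree (level order): [22, 8, 31, 4, 17, None, 41, None, None, 9, 20, 36, None, None, 16]
Insertion path: 22 -> 31
Result: insert 25 as left child of 31
Final tree (level order): [22, 8, 31, 4, 17, 25, 41, None, None, 9, 20, None, None, 36, None, None, 16]


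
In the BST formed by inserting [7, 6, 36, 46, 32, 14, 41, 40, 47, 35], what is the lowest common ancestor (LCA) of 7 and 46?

Tree insertion order: [7, 6, 36, 46, 32, 14, 41, 40, 47, 35]
Tree (level-order array): [7, 6, 36, None, None, 32, 46, 14, 35, 41, 47, None, None, None, None, 40]
In a BST, the LCA of p=7, q=46 is the first node v on the
root-to-leaf path with p <= v <= q (go left if both < v, right if both > v).
Walk from root:
  at 7: 7 <= 7 <= 46, this is the LCA
LCA = 7


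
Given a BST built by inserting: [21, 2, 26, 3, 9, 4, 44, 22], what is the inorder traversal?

Tree insertion order: [21, 2, 26, 3, 9, 4, 44, 22]
Tree (level-order array): [21, 2, 26, None, 3, 22, 44, None, 9, None, None, None, None, 4]
Inorder traversal: [2, 3, 4, 9, 21, 22, 26, 44]


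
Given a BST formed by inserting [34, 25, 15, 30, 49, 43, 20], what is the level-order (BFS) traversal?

Tree insertion order: [34, 25, 15, 30, 49, 43, 20]
Tree (level-order array): [34, 25, 49, 15, 30, 43, None, None, 20]
BFS from the root, enqueuing left then right child of each popped node:
  queue [34] -> pop 34, enqueue [25, 49], visited so far: [34]
  queue [25, 49] -> pop 25, enqueue [15, 30], visited so far: [34, 25]
  queue [49, 15, 30] -> pop 49, enqueue [43], visited so far: [34, 25, 49]
  queue [15, 30, 43] -> pop 15, enqueue [20], visited so far: [34, 25, 49, 15]
  queue [30, 43, 20] -> pop 30, enqueue [none], visited so far: [34, 25, 49, 15, 30]
  queue [43, 20] -> pop 43, enqueue [none], visited so far: [34, 25, 49, 15, 30, 43]
  queue [20] -> pop 20, enqueue [none], visited so far: [34, 25, 49, 15, 30, 43, 20]
Result: [34, 25, 49, 15, 30, 43, 20]


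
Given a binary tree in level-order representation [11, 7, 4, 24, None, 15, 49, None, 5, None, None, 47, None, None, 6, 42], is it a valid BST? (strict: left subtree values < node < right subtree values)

Level-order array: [11, 7, 4, 24, None, 15, 49, None, 5, None, None, 47, None, None, 6, 42]
Validate using subtree bounds (lo, hi): at each node, require lo < value < hi,
then recurse left with hi=value and right with lo=value.
Preorder trace (stopping at first violation):
  at node 11 with bounds (-inf, +inf): OK
  at node 7 with bounds (-inf, 11): OK
  at node 24 with bounds (-inf, 7): VIOLATION
Node 24 violates its bound: not (-inf < 24 < 7).
Result: Not a valid BST


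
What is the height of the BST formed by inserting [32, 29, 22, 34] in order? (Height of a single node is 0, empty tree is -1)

Insertion order: [32, 29, 22, 34]
Tree (level-order array): [32, 29, 34, 22]
Compute height bottom-up (empty subtree = -1):
  height(22) = 1 + max(-1, -1) = 0
  height(29) = 1 + max(0, -1) = 1
  height(34) = 1 + max(-1, -1) = 0
  height(32) = 1 + max(1, 0) = 2
Height = 2


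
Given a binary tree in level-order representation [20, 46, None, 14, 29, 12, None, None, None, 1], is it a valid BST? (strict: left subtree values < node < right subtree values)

Level-order array: [20, 46, None, 14, 29, 12, None, None, None, 1]
Validate using subtree bounds (lo, hi): at each node, require lo < value < hi,
then recurse left with hi=value and right with lo=value.
Preorder trace (stopping at first violation):
  at node 20 with bounds (-inf, +inf): OK
  at node 46 with bounds (-inf, 20): VIOLATION
Node 46 violates its bound: not (-inf < 46 < 20).
Result: Not a valid BST


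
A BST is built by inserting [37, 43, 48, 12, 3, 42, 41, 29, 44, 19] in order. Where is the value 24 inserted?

Starting tree (level order): [37, 12, 43, 3, 29, 42, 48, None, None, 19, None, 41, None, 44]
Insertion path: 37 -> 12 -> 29 -> 19
Result: insert 24 as right child of 19
Final tree (level order): [37, 12, 43, 3, 29, 42, 48, None, None, 19, None, 41, None, 44, None, None, 24]


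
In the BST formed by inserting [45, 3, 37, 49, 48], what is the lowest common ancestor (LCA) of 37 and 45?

Tree insertion order: [45, 3, 37, 49, 48]
Tree (level-order array): [45, 3, 49, None, 37, 48]
In a BST, the LCA of p=37, q=45 is the first node v on the
root-to-leaf path with p <= v <= q (go left if both < v, right if both > v).
Walk from root:
  at 45: 37 <= 45 <= 45, this is the LCA
LCA = 45


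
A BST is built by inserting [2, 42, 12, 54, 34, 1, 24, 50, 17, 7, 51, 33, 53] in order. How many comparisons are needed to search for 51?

Search path for 51: 2 -> 42 -> 54 -> 50 -> 51
Found: True
Comparisons: 5


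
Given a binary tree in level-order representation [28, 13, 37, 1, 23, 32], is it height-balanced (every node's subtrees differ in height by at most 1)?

Tree (level-order array): [28, 13, 37, 1, 23, 32]
Definition: a tree is height-balanced if, at every node, |h(left) - h(right)| <= 1 (empty subtree has height -1).
Bottom-up per-node check:
  node 1: h_left=-1, h_right=-1, diff=0 [OK], height=0
  node 23: h_left=-1, h_right=-1, diff=0 [OK], height=0
  node 13: h_left=0, h_right=0, diff=0 [OK], height=1
  node 32: h_left=-1, h_right=-1, diff=0 [OK], height=0
  node 37: h_left=0, h_right=-1, diff=1 [OK], height=1
  node 28: h_left=1, h_right=1, diff=0 [OK], height=2
All nodes satisfy the balance condition.
Result: Balanced


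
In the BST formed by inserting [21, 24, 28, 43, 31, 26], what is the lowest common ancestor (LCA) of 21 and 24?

Tree insertion order: [21, 24, 28, 43, 31, 26]
Tree (level-order array): [21, None, 24, None, 28, 26, 43, None, None, 31]
In a BST, the LCA of p=21, q=24 is the first node v on the
root-to-leaf path with p <= v <= q (go left if both < v, right if both > v).
Walk from root:
  at 21: 21 <= 21 <= 24, this is the LCA
LCA = 21


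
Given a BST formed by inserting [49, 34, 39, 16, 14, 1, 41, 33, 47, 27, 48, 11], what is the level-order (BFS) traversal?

Tree insertion order: [49, 34, 39, 16, 14, 1, 41, 33, 47, 27, 48, 11]
Tree (level-order array): [49, 34, None, 16, 39, 14, 33, None, 41, 1, None, 27, None, None, 47, None, 11, None, None, None, 48]
BFS from the root, enqueuing left then right child of each popped node:
  queue [49] -> pop 49, enqueue [34], visited so far: [49]
  queue [34] -> pop 34, enqueue [16, 39], visited so far: [49, 34]
  queue [16, 39] -> pop 16, enqueue [14, 33], visited so far: [49, 34, 16]
  queue [39, 14, 33] -> pop 39, enqueue [41], visited so far: [49, 34, 16, 39]
  queue [14, 33, 41] -> pop 14, enqueue [1], visited so far: [49, 34, 16, 39, 14]
  queue [33, 41, 1] -> pop 33, enqueue [27], visited so far: [49, 34, 16, 39, 14, 33]
  queue [41, 1, 27] -> pop 41, enqueue [47], visited so far: [49, 34, 16, 39, 14, 33, 41]
  queue [1, 27, 47] -> pop 1, enqueue [11], visited so far: [49, 34, 16, 39, 14, 33, 41, 1]
  queue [27, 47, 11] -> pop 27, enqueue [none], visited so far: [49, 34, 16, 39, 14, 33, 41, 1, 27]
  queue [47, 11] -> pop 47, enqueue [48], visited so far: [49, 34, 16, 39, 14, 33, 41, 1, 27, 47]
  queue [11, 48] -> pop 11, enqueue [none], visited so far: [49, 34, 16, 39, 14, 33, 41, 1, 27, 47, 11]
  queue [48] -> pop 48, enqueue [none], visited so far: [49, 34, 16, 39, 14, 33, 41, 1, 27, 47, 11, 48]
Result: [49, 34, 16, 39, 14, 33, 41, 1, 27, 47, 11, 48]


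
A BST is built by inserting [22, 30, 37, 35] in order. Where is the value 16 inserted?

Starting tree (level order): [22, None, 30, None, 37, 35]
Insertion path: 22
Result: insert 16 as left child of 22
Final tree (level order): [22, 16, 30, None, None, None, 37, 35]


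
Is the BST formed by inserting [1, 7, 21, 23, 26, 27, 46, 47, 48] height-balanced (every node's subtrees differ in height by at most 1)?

Tree (level-order array): [1, None, 7, None, 21, None, 23, None, 26, None, 27, None, 46, None, 47, None, 48]
Definition: a tree is height-balanced if, at every node, |h(left) - h(right)| <= 1 (empty subtree has height -1).
Bottom-up per-node check:
  node 48: h_left=-1, h_right=-1, diff=0 [OK], height=0
  node 47: h_left=-1, h_right=0, diff=1 [OK], height=1
  node 46: h_left=-1, h_right=1, diff=2 [FAIL (|-1-1|=2 > 1)], height=2
  node 27: h_left=-1, h_right=2, diff=3 [FAIL (|-1-2|=3 > 1)], height=3
  node 26: h_left=-1, h_right=3, diff=4 [FAIL (|-1-3|=4 > 1)], height=4
  node 23: h_left=-1, h_right=4, diff=5 [FAIL (|-1-4|=5 > 1)], height=5
  node 21: h_left=-1, h_right=5, diff=6 [FAIL (|-1-5|=6 > 1)], height=6
  node 7: h_left=-1, h_right=6, diff=7 [FAIL (|-1-6|=7 > 1)], height=7
  node 1: h_left=-1, h_right=7, diff=8 [FAIL (|-1-7|=8 > 1)], height=8
Node 46 violates the condition: |-1 - 1| = 2 > 1.
Result: Not balanced


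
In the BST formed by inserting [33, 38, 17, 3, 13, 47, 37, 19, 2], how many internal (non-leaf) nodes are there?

Tree built from: [33, 38, 17, 3, 13, 47, 37, 19, 2]
Tree (level-order array): [33, 17, 38, 3, 19, 37, 47, 2, 13]
Rule: An internal node has at least one child.
Per-node child counts:
  node 33: 2 child(ren)
  node 17: 2 child(ren)
  node 3: 2 child(ren)
  node 2: 0 child(ren)
  node 13: 0 child(ren)
  node 19: 0 child(ren)
  node 38: 2 child(ren)
  node 37: 0 child(ren)
  node 47: 0 child(ren)
Matching nodes: [33, 17, 3, 38]
Count of internal (non-leaf) nodes: 4


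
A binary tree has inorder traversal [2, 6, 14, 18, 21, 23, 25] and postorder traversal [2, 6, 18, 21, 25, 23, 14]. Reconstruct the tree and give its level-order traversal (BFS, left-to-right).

Inorder:   [2, 6, 14, 18, 21, 23, 25]
Postorder: [2, 6, 18, 21, 25, 23, 14]
Algorithm: postorder visits root last, so walk postorder right-to-left;
each value is the root of the current inorder slice — split it at that
value, recurse on the right subtree first, then the left.
Recursive splits:
  root=14; inorder splits into left=[2, 6], right=[18, 21, 23, 25]
  root=23; inorder splits into left=[18, 21], right=[25]
  root=25; inorder splits into left=[], right=[]
  root=21; inorder splits into left=[18], right=[]
  root=18; inorder splits into left=[], right=[]
  root=6; inorder splits into left=[2], right=[]
  root=2; inorder splits into left=[], right=[]
Reconstructed level-order: [14, 6, 23, 2, 21, 25, 18]


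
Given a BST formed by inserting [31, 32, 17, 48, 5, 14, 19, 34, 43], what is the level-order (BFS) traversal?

Tree insertion order: [31, 32, 17, 48, 5, 14, 19, 34, 43]
Tree (level-order array): [31, 17, 32, 5, 19, None, 48, None, 14, None, None, 34, None, None, None, None, 43]
BFS from the root, enqueuing left then right child of each popped node:
  queue [31] -> pop 31, enqueue [17, 32], visited so far: [31]
  queue [17, 32] -> pop 17, enqueue [5, 19], visited so far: [31, 17]
  queue [32, 5, 19] -> pop 32, enqueue [48], visited so far: [31, 17, 32]
  queue [5, 19, 48] -> pop 5, enqueue [14], visited so far: [31, 17, 32, 5]
  queue [19, 48, 14] -> pop 19, enqueue [none], visited so far: [31, 17, 32, 5, 19]
  queue [48, 14] -> pop 48, enqueue [34], visited so far: [31, 17, 32, 5, 19, 48]
  queue [14, 34] -> pop 14, enqueue [none], visited so far: [31, 17, 32, 5, 19, 48, 14]
  queue [34] -> pop 34, enqueue [43], visited so far: [31, 17, 32, 5, 19, 48, 14, 34]
  queue [43] -> pop 43, enqueue [none], visited so far: [31, 17, 32, 5, 19, 48, 14, 34, 43]
Result: [31, 17, 32, 5, 19, 48, 14, 34, 43]


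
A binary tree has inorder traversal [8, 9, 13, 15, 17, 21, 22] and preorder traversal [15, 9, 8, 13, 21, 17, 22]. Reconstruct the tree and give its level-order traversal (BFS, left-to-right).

Inorder:  [8, 9, 13, 15, 17, 21, 22]
Preorder: [15, 9, 8, 13, 21, 17, 22]
Algorithm: preorder visits root first, so consume preorder in order;
for each root, split the current inorder slice at that value into
left-subtree inorder and right-subtree inorder, then recurse.
Recursive splits:
  root=15; inorder splits into left=[8, 9, 13], right=[17, 21, 22]
  root=9; inorder splits into left=[8], right=[13]
  root=8; inorder splits into left=[], right=[]
  root=13; inorder splits into left=[], right=[]
  root=21; inorder splits into left=[17], right=[22]
  root=17; inorder splits into left=[], right=[]
  root=22; inorder splits into left=[], right=[]
Reconstructed level-order: [15, 9, 21, 8, 13, 17, 22]


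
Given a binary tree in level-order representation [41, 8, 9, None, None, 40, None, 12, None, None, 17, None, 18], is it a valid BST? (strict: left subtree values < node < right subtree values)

Level-order array: [41, 8, 9, None, None, 40, None, 12, None, None, 17, None, 18]
Validate using subtree bounds (lo, hi): at each node, require lo < value < hi,
then recurse left with hi=value and right with lo=value.
Preorder trace (stopping at first violation):
  at node 41 with bounds (-inf, +inf): OK
  at node 8 with bounds (-inf, 41): OK
  at node 9 with bounds (41, +inf): VIOLATION
Node 9 violates its bound: not (41 < 9 < +inf).
Result: Not a valid BST


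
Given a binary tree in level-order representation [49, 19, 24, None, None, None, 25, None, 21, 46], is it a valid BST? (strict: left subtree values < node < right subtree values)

Level-order array: [49, 19, 24, None, None, None, 25, None, 21, 46]
Validate using subtree bounds (lo, hi): at each node, require lo < value < hi,
then recurse left with hi=value and right with lo=value.
Preorder trace (stopping at first violation):
  at node 49 with bounds (-inf, +inf): OK
  at node 19 with bounds (-inf, 49): OK
  at node 24 with bounds (49, +inf): VIOLATION
Node 24 violates its bound: not (49 < 24 < +inf).
Result: Not a valid BST


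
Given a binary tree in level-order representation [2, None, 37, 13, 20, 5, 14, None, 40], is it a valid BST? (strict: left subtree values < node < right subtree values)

Level-order array: [2, None, 37, 13, 20, 5, 14, None, 40]
Validate using subtree bounds (lo, hi): at each node, require lo < value < hi,
then recurse left with hi=value and right with lo=value.
Preorder trace (stopping at first violation):
  at node 2 with bounds (-inf, +inf): OK
  at node 37 with bounds (2, +inf): OK
  at node 13 with bounds (2, 37): OK
  at node 5 with bounds (2, 13): OK
  at node 14 with bounds (13, 37): OK
  at node 20 with bounds (37, +inf): VIOLATION
Node 20 violates its bound: not (37 < 20 < +inf).
Result: Not a valid BST
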